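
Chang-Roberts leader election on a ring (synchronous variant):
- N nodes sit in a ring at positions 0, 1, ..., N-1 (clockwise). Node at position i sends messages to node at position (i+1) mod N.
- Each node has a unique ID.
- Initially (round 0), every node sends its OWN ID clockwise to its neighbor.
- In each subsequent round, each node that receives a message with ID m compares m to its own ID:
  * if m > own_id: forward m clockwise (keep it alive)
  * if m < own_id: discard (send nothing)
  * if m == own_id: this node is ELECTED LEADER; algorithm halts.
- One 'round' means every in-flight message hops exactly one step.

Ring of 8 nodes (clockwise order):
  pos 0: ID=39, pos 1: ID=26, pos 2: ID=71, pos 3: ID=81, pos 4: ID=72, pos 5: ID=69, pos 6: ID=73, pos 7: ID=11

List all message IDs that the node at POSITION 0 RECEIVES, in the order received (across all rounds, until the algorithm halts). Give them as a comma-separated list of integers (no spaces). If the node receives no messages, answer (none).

Answer: 11,73,81

Derivation:
Round 1: pos1(id26) recv 39: fwd; pos2(id71) recv 26: drop; pos3(id81) recv 71: drop; pos4(id72) recv 81: fwd; pos5(id69) recv 72: fwd; pos6(id73) recv 69: drop; pos7(id11) recv 73: fwd; pos0(id39) recv 11: drop
Round 2: pos2(id71) recv 39: drop; pos5(id69) recv 81: fwd; pos6(id73) recv 72: drop; pos0(id39) recv 73: fwd
Round 3: pos6(id73) recv 81: fwd; pos1(id26) recv 73: fwd
Round 4: pos7(id11) recv 81: fwd; pos2(id71) recv 73: fwd
Round 5: pos0(id39) recv 81: fwd; pos3(id81) recv 73: drop
Round 6: pos1(id26) recv 81: fwd
Round 7: pos2(id71) recv 81: fwd
Round 8: pos3(id81) recv 81: ELECTED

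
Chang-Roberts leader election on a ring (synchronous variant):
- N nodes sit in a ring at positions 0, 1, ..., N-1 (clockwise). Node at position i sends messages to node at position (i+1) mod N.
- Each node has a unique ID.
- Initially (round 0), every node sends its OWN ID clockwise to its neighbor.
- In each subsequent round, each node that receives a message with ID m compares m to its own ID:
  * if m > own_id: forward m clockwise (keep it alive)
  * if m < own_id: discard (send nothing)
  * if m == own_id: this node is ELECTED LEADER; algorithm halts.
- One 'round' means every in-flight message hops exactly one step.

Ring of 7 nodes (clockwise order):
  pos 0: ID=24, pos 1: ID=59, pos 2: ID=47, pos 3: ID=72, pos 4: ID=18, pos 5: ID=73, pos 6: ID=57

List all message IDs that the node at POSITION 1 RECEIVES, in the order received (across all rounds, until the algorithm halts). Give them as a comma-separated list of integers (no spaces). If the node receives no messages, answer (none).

Round 1: pos1(id59) recv 24: drop; pos2(id47) recv 59: fwd; pos3(id72) recv 47: drop; pos4(id18) recv 72: fwd; pos5(id73) recv 18: drop; pos6(id57) recv 73: fwd; pos0(id24) recv 57: fwd
Round 2: pos3(id72) recv 59: drop; pos5(id73) recv 72: drop; pos0(id24) recv 73: fwd; pos1(id59) recv 57: drop
Round 3: pos1(id59) recv 73: fwd
Round 4: pos2(id47) recv 73: fwd
Round 5: pos3(id72) recv 73: fwd
Round 6: pos4(id18) recv 73: fwd
Round 7: pos5(id73) recv 73: ELECTED

Answer: 24,57,73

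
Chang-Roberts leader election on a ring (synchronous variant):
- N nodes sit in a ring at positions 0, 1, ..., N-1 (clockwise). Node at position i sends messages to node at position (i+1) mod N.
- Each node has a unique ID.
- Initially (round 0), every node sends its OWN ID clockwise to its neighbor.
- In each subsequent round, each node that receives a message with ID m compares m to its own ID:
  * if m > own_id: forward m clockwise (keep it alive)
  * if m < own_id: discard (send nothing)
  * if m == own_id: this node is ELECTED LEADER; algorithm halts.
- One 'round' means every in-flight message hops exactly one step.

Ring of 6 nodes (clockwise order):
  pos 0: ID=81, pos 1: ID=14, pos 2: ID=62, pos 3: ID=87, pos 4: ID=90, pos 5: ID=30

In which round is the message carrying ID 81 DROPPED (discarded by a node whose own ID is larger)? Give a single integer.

Round 1: pos1(id14) recv 81: fwd; pos2(id62) recv 14: drop; pos3(id87) recv 62: drop; pos4(id90) recv 87: drop; pos5(id30) recv 90: fwd; pos0(id81) recv 30: drop
Round 2: pos2(id62) recv 81: fwd; pos0(id81) recv 90: fwd
Round 3: pos3(id87) recv 81: drop; pos1(id14) recv 90: fwd
Round 4: pos2(id62) recv 90: fwd
Round 5: pos3(id87) recv 90: fwd
Round 6: pos4(id90) recv 90: ELECTED
Message ID 81 originates at pos 0; dropped at pos 3 in round 3

Answer: 3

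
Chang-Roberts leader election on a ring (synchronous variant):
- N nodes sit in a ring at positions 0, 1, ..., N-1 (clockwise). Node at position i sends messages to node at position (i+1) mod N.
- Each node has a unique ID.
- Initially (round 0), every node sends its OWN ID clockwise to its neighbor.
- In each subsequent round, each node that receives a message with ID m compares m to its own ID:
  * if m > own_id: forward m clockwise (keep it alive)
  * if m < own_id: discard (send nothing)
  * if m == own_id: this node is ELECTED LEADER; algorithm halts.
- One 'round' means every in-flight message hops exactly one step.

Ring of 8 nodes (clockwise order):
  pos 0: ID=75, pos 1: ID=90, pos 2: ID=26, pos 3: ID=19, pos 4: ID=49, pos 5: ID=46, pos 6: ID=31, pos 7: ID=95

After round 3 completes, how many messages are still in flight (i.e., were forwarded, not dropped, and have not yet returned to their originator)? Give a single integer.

Round 1: pos1(id90) recv 75: drop; pos2(id26) recv 90: fwd; pos3(id19) recv 26: fwd; pos4(id49) recv 19: drop; pos5(id46) recv 49: fwd; pos6(id31) recv 46: fwd; pos7(id95) recv 31: drop; pos0(id75) recv 95: fwd
Round 2: pos3(id19) recv 90: fwd; pos4(id49) recv 26: drop; pos6(id31) recv 49: fwd; pos7(id95) recv 46: drop; pos1(id90) recv 95: fwd
Round 3: pos4(id49) recv 90: fwd; pos7(id95) recv 49: drop; pos2(id26) recv 95: fwd
After round 3: 2 messages still in flight

Answer: 2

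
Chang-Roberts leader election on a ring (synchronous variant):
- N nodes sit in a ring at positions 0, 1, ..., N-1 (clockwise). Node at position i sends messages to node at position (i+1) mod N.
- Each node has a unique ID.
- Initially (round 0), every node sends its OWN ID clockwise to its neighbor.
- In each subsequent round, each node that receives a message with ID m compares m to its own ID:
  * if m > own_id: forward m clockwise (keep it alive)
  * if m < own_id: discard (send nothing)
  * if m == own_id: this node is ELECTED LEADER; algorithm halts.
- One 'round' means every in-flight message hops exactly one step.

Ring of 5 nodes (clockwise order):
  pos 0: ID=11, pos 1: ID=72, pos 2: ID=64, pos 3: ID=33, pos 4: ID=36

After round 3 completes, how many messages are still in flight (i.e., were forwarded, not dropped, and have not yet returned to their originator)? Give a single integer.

Round 1: pos1(id72) recv 11: drop; pos2(id64) recv 72: fwd; pos3(id33) recv 64: fwd; pos4(id36) recv 33: drop; pos0(id11) recv 36: fwd
Round 2: pos3(id33) recv 72: fwd; pos4(id36) recv 64: fwd; pos1(id72) recv 36: drop
Round 3: pos4(id36) recv 72: fwd; pos0(id11) recv 64: fwd
After round 3: 2 messages still in flight

Answer: 2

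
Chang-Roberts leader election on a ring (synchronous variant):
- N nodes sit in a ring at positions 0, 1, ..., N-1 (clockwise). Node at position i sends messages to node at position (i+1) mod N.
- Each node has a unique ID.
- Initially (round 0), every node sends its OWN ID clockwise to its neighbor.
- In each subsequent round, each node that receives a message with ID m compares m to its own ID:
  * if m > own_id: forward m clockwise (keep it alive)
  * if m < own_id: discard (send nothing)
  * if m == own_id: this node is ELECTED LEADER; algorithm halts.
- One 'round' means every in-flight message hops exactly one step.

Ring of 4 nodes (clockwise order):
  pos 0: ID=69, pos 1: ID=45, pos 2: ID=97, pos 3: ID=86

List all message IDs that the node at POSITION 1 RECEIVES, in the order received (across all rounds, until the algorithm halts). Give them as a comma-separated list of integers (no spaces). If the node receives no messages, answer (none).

Round 1: pos1(id45) recv 69: fwd; pos2(id97) recv 45: drop; pos3(id86) recv 97: fwd; pos0(id69) recv 86: fwd
Round 2: pos2(id97) recv 69: drop; pos0(id69) recv 97: fwd; pos1(id45) recv 86: fwd
Round 3: pos1(id45) recv 97: fwd; pos2(id97) recv 86: drop
Round 4: pos2(id97) recv 97: ELECTED

Answer: 69,86,97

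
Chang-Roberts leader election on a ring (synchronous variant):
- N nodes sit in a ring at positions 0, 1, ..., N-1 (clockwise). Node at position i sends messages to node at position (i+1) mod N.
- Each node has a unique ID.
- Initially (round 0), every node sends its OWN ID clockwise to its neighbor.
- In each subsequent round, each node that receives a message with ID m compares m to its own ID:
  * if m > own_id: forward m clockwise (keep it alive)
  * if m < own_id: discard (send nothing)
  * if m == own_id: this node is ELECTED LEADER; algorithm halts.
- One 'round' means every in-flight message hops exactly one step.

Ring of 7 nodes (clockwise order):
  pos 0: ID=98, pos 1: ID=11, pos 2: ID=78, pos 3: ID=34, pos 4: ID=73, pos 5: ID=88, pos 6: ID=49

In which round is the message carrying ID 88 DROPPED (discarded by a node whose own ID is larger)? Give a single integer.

Answer: 2

Derivation:
Round 1: pos1(id11) recv 98: fwd; pos2(id78) recv 11: drop; pos3(id34) recv 78: fwd; pos4(id73) recv 34: drop; pos5(id88) recv 73: drop; pos6(id49) recv 88: fwd; pos0(id98) recv 49: drop
Round 2: pos2(id78) recv 98: fwd; pos4(id73) recv 78: fwd; pos0(id98) recv 88: drop
Round 3: pos3(id34) recv 98: fwd; pos5(id88) recv 78: drop
Round 4: pos4(id73) recv 98: fwd
Round 5: pos5(id88) recv 98: fwd
Round 6: pos6(id49) recv 98: fwd
Round 7: pos0(id98) recv 98: ELECTED
Message ID 88 originates at pos 5; dropped at pos 0 in round 2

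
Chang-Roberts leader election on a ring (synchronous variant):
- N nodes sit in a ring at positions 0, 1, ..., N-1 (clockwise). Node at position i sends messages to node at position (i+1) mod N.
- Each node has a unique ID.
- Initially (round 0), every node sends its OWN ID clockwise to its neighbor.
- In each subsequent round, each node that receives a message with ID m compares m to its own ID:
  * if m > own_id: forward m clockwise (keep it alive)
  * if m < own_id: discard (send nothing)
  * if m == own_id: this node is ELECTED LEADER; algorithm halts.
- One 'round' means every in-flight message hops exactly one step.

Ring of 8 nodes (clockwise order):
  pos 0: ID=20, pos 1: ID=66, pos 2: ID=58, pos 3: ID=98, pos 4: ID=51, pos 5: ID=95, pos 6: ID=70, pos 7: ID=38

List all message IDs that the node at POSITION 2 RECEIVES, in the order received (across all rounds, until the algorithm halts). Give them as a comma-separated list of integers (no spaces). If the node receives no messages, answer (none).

Answer: 66,70,95,98

Derivation:
Round 1: pos1(id66) recv 20: drop; pos2(id58) recv 66: fwd; pos3(id98) recv 58: drop; pos4(id51) recv 98: fwd; pos5(id95) recv 51: drop; pos6(id70) recv 95: fwd; pos7(id38) recv 70: fwd; pos0(id20) recv 38: fwd
Round 2: pos3(id98) recv 66: drop; pos5(id95) recv 98: fwd; pos7(id38) recv 95: fwd; pos0(id20) recv 70: fwd; pos1(id66) recv 38: drop
Round 3: pos6(id70) recv 98: fwd; pos0(id20) recv 95: fwd; pos1(id66) recv 70: fwd
Round 4: pos7(id38) recv 98: fwd; pos1(id66) recv 95: fwd; pos2(id58) recv 70: fwd
Round 5: pos0(id20) recv 98: fwd; pos2(id58) recv 95: fwd; pos3(id98) recv 70: drop
Round 6: pos1(id66) recv 98: fwd; pos3(id98) recv 95: drop
Round 7: pos2(id58) recv 98: fwd
Round 8: pos3(id98) recv 98: ELECTED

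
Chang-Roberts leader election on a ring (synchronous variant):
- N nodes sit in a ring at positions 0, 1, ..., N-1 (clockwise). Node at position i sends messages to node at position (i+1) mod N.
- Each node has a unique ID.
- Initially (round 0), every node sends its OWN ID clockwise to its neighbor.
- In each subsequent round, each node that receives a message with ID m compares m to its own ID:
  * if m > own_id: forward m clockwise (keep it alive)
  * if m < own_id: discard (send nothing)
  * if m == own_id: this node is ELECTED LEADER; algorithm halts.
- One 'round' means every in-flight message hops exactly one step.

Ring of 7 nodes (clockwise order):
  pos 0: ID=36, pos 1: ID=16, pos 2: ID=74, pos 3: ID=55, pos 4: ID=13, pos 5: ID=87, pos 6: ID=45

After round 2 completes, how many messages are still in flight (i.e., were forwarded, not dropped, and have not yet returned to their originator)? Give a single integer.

Answer: 3

Derivation:
Round 1: pos1(id16) recv 36: fwd; pos2(id74) recv 16: drop; pos3(id55) recv 74: fwd; pos4(id13) recv 55: fwd; pos5(id87) recv 13: drop; pos6(id45) recv 87: fwd; pos0(id36) recv 45: fwd
Round 2: pos2(id74) recv 36: drop; pos4(id13) recv 74: fwd; pos5(id87) recv 55: drop; pos0(id36) recv 87: fwd; pos1(id16) recv 45: fwd
After round 2: 3 messages still in flight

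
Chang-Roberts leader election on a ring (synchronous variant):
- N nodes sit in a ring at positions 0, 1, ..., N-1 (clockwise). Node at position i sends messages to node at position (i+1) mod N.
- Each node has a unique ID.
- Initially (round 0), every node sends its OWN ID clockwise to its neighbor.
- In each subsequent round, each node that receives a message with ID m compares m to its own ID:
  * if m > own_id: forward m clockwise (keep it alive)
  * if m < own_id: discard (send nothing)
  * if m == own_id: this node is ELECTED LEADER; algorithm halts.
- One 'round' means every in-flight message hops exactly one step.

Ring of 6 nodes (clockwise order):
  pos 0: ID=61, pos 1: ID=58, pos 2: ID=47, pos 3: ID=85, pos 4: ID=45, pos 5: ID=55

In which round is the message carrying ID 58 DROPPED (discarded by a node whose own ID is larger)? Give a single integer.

Answer: 2

Derivation:
Round 1: pos1(id58) recv 61: fwd; pos2(id47) recv 58: fwd; pos3(id85) recv 47: drop; pos4(id45) recv 85: fwd; pos5(id55) recv 45: drop; pos0(id61) recv 55: drop
Round 2: pos2(id47) recv 61: fwd; pos3(id85) recv 58: drop; pos5(id55) recv 85: fwd
Round 3: pos3(id85) recv 61: drop; pos0(id61) recv 85: fwd
Round 4: pos1(id58) recv 85: fwd
Round 5: pos2(id47) recv 85: fwd
Round 6: pos3(id85) recv 85: ELECTED
Message ID 58 originates at pos 1; dropped at pos 3 in round 2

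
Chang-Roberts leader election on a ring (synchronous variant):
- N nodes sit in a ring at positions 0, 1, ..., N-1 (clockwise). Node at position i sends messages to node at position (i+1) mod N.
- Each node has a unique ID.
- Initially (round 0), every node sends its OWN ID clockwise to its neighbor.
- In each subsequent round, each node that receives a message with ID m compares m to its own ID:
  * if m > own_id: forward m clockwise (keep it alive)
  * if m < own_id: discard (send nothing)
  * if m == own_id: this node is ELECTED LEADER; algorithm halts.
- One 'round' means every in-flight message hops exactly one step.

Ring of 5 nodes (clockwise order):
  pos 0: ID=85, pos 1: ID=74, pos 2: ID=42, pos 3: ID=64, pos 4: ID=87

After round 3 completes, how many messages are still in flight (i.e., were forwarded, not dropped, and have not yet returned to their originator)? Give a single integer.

Answer: 2

Derivation:
Round 1: pos1(id74) recv 85: fwd; pos2(id42) recv 74: fwd; pos3(id64) recv 42: drop; pos4(id87) recv 64: drop; pos0(id85) recv 87: fwd
Round 2: pos2(id42) recv 85: fwd; pos3(id64) recv 74: fwd; pos1(id74) recv 87: fwd
Round 3: pos3(id64) recv 85: fwd; pos4(id87) recv 74: drop; pos2(id42) recv 87: fwd
After round 3: 2 messages still in flight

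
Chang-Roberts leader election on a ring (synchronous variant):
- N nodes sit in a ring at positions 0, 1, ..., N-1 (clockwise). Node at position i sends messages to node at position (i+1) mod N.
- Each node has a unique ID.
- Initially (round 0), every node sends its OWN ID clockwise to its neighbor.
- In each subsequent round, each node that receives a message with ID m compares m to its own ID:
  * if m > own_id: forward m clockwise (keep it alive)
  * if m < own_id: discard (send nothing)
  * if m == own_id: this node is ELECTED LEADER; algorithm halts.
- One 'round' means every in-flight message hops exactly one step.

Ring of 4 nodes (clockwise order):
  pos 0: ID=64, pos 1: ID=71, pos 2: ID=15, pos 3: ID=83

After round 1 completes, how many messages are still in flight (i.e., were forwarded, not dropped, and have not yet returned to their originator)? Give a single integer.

Round 1: pos1(id71) recv 64: drop; pos2(id15) recv 71: fwd; pos3(id83) recv 15: drop; pos0(id64) recv 83: fwd
After round 1: 2 messages still in flight

Answer: 2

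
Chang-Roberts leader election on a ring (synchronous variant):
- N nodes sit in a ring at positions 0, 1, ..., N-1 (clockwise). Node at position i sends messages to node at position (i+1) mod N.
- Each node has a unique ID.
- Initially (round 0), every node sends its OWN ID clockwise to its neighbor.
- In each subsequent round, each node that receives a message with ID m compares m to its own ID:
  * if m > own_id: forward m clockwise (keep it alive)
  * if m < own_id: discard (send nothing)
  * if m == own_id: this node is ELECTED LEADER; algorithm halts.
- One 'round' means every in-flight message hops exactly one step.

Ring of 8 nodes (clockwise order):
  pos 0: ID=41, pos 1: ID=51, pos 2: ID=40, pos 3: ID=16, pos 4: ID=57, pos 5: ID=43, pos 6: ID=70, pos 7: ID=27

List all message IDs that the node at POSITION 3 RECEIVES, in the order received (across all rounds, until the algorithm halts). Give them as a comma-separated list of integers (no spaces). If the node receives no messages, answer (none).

Answer: 40,51,70

Derivation:
Round 1: pos1(id51) recv 41: drop; pos2(id40) recv 51: fwd; pos3(id16) recv 40: fwd; pos4(id57) recv 16: drop; pos5(id43) recv 57: fwd; pos6(id70) recv 43: drop; pos7(id27) recv 70: fwd; pos0(id41) recv 27: drop
Round 2: pos3(id16) recv 51: fwd; pos4(id57) recv 40: drop; pos6(id70) recv 57: drop; pos0(id41) recv 70: fwd
Round 3: pos4(id57) recv 51: drop; pos1(id51) recv 70: fwd
Round 4: pos2(id40) recv 70: fwd
Round 5: pos3(id16) recv 70: fwd
Round 6: pos4(id57) recv 70: fwd
Round 7: pos5(id43) recv 70: fwd
Round 8: pos6(id70) recv 70: ELECTED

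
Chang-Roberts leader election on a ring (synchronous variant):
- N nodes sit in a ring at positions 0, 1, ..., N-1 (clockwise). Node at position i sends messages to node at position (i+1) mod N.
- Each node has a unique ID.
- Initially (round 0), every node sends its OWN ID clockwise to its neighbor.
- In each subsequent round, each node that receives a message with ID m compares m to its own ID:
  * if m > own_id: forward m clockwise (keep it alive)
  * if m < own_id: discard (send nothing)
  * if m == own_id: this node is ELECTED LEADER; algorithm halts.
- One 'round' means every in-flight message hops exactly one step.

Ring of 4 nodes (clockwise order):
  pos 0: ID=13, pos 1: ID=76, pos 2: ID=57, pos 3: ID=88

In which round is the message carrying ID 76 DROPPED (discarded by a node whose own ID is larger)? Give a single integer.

Round 1: pos1(id76) recv 13: drop; pos2(id57) recv 76: fwd; pos3(id88) recv 57: drop; pos0(id13) recv 88: fwd
Round 2: pos3(id88) recv 76: drop; pos1(id76) recv 88: fwd
Round 3: pos2(id57) recv 88: fwd
Round 4: pos3(id88) recv 88: ELECTED
Message ID 76 originates at pos 1; dropped at pos 3 in round 2

Answer: 2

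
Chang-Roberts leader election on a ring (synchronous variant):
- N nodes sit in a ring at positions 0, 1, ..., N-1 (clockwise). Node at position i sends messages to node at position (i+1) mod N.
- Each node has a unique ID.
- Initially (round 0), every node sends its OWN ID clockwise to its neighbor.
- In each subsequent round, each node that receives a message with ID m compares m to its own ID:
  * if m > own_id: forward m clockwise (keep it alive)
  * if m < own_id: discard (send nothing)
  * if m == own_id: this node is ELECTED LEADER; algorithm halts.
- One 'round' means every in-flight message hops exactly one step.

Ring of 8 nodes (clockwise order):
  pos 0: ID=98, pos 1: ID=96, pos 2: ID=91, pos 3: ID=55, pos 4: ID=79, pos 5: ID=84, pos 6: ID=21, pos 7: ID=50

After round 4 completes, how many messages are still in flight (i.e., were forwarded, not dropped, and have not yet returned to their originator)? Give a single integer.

Round 1: pos1(id96) recv 98: fwd; pos2(id91) recv 96: fwd; pos3(id55) recv 91: fwd; pos4(id79) recv 55: drop; pos5(id84) recv 79: drop; pos6(id21) recv 84: fwd; pos7(id50) recv 21: drop; pos0(id98) recv 50: drop
Round 2: pos2(id91) recv 98: fwd; pos3(id55) recv 96: fwd; pos4(id79) recv 91: fwd; pos7(id50) recv 84: fwd
Round 3: pos3(id55) recv 98: fwd; pos4(id79) recv 96: fwd; pos5(id84) recv 91: fwd; pos0(id98) recv 84: drop
Round 4: pos4(id79) recv 98: fwd; pos5(id84) recv 96: fwd; pos6(id21) recv 91: fwd
After round 4: 3 messages still in flight

Answer: 3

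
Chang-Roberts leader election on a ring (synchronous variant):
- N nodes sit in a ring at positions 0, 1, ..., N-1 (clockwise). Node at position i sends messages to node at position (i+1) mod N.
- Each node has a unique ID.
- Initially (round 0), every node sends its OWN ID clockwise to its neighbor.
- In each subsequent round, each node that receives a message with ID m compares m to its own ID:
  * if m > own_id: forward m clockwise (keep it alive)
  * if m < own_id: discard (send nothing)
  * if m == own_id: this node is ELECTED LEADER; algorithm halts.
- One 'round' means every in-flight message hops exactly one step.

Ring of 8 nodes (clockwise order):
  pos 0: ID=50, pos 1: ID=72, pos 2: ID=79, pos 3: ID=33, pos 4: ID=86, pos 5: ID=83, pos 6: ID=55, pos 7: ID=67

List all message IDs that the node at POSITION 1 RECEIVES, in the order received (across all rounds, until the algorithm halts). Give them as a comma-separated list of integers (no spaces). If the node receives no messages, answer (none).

Round 1: pos1(id72) recv 50: drop; pos2(id79) recv 72: drop; pos3(id33) recv 79: fwd; pos4(id86) recv 33: drop; pos5(id83) recv 86: fwd; pos6(id55) recv 83: fwd; pos7(id67) recv 55: drop; pos0(id50) recv 67: fwd
Round 2: pos4(id86) recv 79: drop; pos6(id55) recv 86: fwd; pos7(id67) recv 83: fwd; pos1(id72) recv 67: drop
Round 3: pos7(id67) recv 86: fwd; pos0(id50) recv 83: fwd
Round 4: pos0(id50) recv 86: fwd; pos1(id72) recv 83: fwd
Round 5: pos1(id72) recv 86: fwd; pos2(id79) recv 83: fwd
Round 6: pos2(id79) recv 86: fwd; pos3(id33) recv 83: fwd
Round 7: pos3(id33) recv 86: fwd; pos4(id86) recv 83: drop
Round 8: pos4(id86) recv 86: ELECTED

Answer: 50,67,83,86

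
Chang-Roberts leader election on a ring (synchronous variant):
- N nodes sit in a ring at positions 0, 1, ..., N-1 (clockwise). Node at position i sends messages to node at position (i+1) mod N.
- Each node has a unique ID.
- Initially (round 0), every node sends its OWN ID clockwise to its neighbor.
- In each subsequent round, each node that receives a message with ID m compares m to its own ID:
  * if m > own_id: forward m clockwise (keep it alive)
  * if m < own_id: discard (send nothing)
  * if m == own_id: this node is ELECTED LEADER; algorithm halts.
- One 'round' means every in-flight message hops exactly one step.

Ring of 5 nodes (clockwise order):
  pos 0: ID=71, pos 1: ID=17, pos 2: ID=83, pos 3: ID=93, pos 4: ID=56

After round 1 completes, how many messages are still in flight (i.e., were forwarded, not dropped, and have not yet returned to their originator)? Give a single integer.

Answer: 2

Derivation:
Round 1: pos1(id17) recv 71: fwd; pos2(id83) recv 17: drop; pos3(id93) recv 83: drop; pos4(id56) recv 93: fwd; pos0(id71) recv 56: drop
After round 1: 2 messages still in flight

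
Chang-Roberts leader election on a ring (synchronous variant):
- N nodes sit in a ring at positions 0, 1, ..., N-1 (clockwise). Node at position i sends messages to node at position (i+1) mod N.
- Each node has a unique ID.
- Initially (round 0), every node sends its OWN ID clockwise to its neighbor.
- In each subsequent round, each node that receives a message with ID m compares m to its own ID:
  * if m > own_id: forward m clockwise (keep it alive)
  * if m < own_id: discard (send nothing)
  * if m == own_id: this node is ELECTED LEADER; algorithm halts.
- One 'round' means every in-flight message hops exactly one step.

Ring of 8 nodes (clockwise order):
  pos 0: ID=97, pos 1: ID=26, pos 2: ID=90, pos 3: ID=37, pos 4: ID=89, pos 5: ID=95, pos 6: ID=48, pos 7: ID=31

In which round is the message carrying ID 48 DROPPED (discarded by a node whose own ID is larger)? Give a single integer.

Answer: 2

Derivation:
Round 1: pos1(id26) recv 97: fwd; pos2(id90) recv 26: drop; pos3(id37) recv 90: fwd; pos4(id89) recv 37: drop; pos5(id95) recv 89: drop; pos6(id48) recv 95: fwd; pos7(id31) recv 48: fwd; pos0(id97) recv 31: drop
Round 2: pos2(id90) recv 97: fwd; pos4(id89) recv 90: fwd; pos7(id31) recv 95: fwd; pos0(id97) recv 48: drop
Round 3: pos3(id37) recv 97: fwd; pos5(id95) recv 90: drop; pos0(id97) recv 95: drop
Round 4: pos4(id89) recv 97: fwd
Round 5: pos5(id95) recv 97: fwd
Round 6: pos6(id48) recv 97: fwd
Round 7: pos7(id31) recv 97: fwd
Round 8: pos0(id97) recv 97: ELECTED
Message ID 48 originates at pos 6; dropped at pos 0 in round 2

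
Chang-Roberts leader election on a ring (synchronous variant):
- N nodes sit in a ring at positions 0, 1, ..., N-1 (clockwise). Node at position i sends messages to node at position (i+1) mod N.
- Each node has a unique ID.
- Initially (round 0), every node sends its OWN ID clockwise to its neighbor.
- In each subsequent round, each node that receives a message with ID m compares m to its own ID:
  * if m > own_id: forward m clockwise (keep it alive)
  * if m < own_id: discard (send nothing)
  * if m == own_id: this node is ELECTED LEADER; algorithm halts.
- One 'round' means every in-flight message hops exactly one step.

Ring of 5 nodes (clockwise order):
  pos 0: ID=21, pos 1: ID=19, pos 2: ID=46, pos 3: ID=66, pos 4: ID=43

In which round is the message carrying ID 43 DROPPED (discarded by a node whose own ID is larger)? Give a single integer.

Answer: 3

Derivation:
Round 1: pos1(id19) recv 21: fwd; pos2(id46) recv 19: drop; pos3(id66) recv 46: drop; pos4(id43) recv 66: fwd; pos0(id21) recv 43: fwd
Round 2: pos2(id46) recv 21: drop; pos0(id21) recv 66: fwd; pos1(id19) recv 43: fwd
Round 3: pos1(id19) recv 66: fwd; pos2(id46) recv 43: drop
Round 4: pos2(id46) recv 66: fwd
Round 5: pos3(id66) recv 66: ELECTED
Message ID 43 originates at pos 4; dropped at pos 2 in round 3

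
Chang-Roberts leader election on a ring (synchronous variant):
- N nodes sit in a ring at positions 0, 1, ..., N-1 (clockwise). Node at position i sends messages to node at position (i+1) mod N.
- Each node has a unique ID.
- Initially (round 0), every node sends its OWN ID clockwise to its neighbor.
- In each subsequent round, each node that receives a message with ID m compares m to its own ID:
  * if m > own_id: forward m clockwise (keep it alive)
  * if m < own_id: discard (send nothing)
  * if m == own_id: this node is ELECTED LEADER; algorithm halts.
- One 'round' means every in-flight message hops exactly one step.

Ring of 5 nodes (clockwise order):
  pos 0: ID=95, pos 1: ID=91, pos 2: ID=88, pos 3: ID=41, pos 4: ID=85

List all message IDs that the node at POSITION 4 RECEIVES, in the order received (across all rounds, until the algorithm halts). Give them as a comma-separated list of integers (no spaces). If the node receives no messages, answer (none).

Answer: 41,88,91,95

Derivation:
Round 1: pos1(id91) recv 95: fwd; pos2(id88) recv 91: fwd; pos3(id41) recv 88: fwd; pos4(id85) recv 41: drop; pos0(id95) recv 85: drop
Round 2: pos2(id88) recv 95: fwd; pos3(id41) recv 91: fwd; pos4(id85) recv 88: fwd
Round 3: pos3(id41) recv 95: fwd; pos4(id85) recv 91: fwd; pos0(id95) recv 88: drop
Round 4: pos4(id85) recv 95: fwd; pos0(id95) recv 91: drop
Round 5: pos0(id95) recv 95: ELECTED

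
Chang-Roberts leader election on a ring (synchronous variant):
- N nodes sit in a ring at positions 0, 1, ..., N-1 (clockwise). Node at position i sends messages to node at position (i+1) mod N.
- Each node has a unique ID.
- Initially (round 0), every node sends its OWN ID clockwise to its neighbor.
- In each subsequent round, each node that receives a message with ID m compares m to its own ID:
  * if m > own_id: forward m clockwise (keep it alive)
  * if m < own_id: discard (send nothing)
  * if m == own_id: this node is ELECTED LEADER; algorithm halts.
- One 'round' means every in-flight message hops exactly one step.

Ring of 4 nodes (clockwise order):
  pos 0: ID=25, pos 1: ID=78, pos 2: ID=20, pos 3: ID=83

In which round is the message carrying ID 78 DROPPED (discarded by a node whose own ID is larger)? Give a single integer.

Answer: 2

Derivation:
Round 1: pos1(id78) recv 25: drop; pos2(id20) recv 78: fwd; pos3(id83) recv 20: drop; pos0(id25) recv 83: fwd
Round 2: pos3(id83) recv 78: drop; pos1(id78) recv 83: fwd
Round 3: pos2(id20) recv 83: fwd
Round 4: pos3(id83) recv 83: ELECTED
Message ID 78 originates at pos 1; dropped at pos 3 in round 2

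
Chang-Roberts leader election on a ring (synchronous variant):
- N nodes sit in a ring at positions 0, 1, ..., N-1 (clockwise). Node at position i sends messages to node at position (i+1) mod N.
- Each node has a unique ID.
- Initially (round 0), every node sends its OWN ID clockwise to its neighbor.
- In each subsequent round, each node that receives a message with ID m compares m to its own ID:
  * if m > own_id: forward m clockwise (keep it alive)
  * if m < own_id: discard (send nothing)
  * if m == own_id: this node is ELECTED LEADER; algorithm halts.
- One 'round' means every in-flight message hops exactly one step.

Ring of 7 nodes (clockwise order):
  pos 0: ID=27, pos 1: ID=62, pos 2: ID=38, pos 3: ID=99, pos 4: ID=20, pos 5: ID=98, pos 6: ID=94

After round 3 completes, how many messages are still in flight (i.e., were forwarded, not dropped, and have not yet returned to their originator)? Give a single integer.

Answer: 3

Derivation:
Round 1: pos1(id62) recv 27: drop; pos2(id38) recv 62: fwd; pos3(id99) recv 38: drop; pos4(id20) recv 99: fwd; pos5(id98) recv 20: drop; pos6(id94) recv 98: fwd; pos0(id27) recv 94: fwd
Round 2: pos3(id99) recv 62: drop; pos5(id98) recv 99: fwd; pos0(id27) recv 98: fwd; pos1(id62) recv 94: fwd
Round 3: pos6(id94) recv 99: fwd; pos1(id62) recv 98: fwd; pos2(id38) recv 94: fwd
After round 3: 3 messages still in flight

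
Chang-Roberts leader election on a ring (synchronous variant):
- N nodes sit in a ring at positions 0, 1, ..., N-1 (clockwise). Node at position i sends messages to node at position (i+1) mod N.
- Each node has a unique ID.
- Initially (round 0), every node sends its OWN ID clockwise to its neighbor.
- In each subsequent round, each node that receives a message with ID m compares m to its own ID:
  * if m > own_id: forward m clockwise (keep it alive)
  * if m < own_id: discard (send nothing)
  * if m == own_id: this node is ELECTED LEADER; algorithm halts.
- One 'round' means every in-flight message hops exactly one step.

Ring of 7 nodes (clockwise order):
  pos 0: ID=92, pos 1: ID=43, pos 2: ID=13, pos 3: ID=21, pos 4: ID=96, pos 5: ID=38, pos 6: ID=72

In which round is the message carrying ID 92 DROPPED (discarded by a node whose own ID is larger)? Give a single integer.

Answer: 4

Derivation:
Round 1: pos1(id43) recv 92: fwd; pos2(id13) recv 43: fwd; pos3(id21) recv 13: drop; pos4(id96) recv 21: drop; pos5(id38) recv 96: fwd; pos6(id72) recv 38: drop; pos0(id92) recv 72: drop
Round 2: pos2(id13) recv 92: fwd; pos3(id21) recv 43: fwd; pos6(id72) recv 96: fwd
Round 3: pos3(id21) recv 92: fwd; pos4(id96) recv 43: drop; pos0(id92) recv 96: fwd
Round 4: pos4(id96) recv 92: drop; pos1(id43) recv 96: fwd
Round 5: pos2(id13) recv 96: fwd
Round 6: pos3(id21) recv 96: fwd
Round 7: pos4(id96) recv 96: ELECTED
Message ID 92 originates at pos 0; dropped at pos 4 in round 4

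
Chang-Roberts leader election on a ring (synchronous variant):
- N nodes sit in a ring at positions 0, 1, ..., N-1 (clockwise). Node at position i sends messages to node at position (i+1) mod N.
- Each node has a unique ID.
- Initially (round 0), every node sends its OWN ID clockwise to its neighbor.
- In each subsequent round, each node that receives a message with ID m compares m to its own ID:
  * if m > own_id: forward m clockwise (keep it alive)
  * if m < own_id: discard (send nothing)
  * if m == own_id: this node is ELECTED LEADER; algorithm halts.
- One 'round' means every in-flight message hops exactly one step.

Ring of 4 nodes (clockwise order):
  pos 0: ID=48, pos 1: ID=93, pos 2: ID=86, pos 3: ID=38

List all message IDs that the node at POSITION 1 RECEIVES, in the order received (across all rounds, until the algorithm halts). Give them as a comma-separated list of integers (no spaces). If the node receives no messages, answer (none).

Round 1: pos1(id93) recv 48: drop; pos2(id86) recv 93: fwd; pos3(id38) recv 86: fwd; pos0(id48) recv 38: drop
Round 2: pos3(id38) recv 93: fwd; pos0(id48) recv 86: fwd
Round 3: pos0(id48) recv 93: fwd; pos1(id93) recv 86: drop
Round 4: pos1(id93) recv 93: ELECTED

Answer: 48,86,93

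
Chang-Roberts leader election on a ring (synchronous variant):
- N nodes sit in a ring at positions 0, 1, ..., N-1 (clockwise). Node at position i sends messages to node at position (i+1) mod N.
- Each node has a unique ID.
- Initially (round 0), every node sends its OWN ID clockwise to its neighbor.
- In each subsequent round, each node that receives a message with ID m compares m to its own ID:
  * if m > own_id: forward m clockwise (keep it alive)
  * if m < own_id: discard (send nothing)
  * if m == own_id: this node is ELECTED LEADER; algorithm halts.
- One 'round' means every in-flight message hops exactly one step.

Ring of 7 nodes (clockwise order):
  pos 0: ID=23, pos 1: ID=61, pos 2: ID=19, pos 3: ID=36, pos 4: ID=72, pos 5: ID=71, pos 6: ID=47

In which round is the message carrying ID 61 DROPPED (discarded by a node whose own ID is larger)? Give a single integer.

Round 1: pos1(id61) recv 23: drop; pos2(id19) recv 61: fwd; pos3(id36) recv 19: drop; pos4(id72) recv 36: drop; pos5(id71) recv 72: fwd; pos6(id47) recv 71: fwd; pos0(id23) recv 47: fwd
Round 2: pos3(id36) recv 61: fwd; pos6(id47) recv 72: fwd; pos0(id23) recv 71: fwd; pos1(id61) recv 47: drop
Round 3: pos4(id72) recv 61: drop; pos0(id23) recv 72: fwd; pos1(id61) recv 71: fwd
Round 4: pos1(id61) recv 72: fwd; pos2(id19) recv 71: fwd
Round 5: pos2(id19) recv 72: fwd; pos3(id36) recv 71: fwd
Round 6: pos3(id36) recv 72: fwd; pos4(id72) recv 71: drop
Round 7: pos4(id72) recv 72: ELECTED
Message ID 61 originates at pos 1; dropped at pos 4 in round 3

Answer: 3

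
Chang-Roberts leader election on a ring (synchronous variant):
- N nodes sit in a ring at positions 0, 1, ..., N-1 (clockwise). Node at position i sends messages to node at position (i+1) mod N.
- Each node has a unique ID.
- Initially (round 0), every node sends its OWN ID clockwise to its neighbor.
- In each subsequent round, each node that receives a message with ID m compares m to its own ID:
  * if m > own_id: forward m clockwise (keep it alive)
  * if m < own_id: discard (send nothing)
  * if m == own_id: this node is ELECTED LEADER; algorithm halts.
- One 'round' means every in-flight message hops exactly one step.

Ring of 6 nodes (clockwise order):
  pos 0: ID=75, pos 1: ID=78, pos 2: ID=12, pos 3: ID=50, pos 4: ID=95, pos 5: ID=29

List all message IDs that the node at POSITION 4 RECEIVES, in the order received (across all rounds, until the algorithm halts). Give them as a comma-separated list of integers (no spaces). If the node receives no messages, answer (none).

Answer: 50,78,95

Derivation:
Round 1: pos1(id78) recv 75: drop; pos2(id12) recv 78: fwd; pos3(id50) recv 12: drop; pos4(id95) recv 50: drop; pos5(id29) recv 95: fwd; pos0(id75) recv 29: drop
Round 2: pos3(id50) recv 78: fwd; pos0(id75) recv 95: fwd
Round 3: pos4(id95) recv 78: drop; pos1(id78) recv 95: fwd
Round 4: pos2(id12) recv 95: fwd
Round 5: pos3(id50) recv 95: fwd
Round 6: pos4(id95) recv 95: ELECTED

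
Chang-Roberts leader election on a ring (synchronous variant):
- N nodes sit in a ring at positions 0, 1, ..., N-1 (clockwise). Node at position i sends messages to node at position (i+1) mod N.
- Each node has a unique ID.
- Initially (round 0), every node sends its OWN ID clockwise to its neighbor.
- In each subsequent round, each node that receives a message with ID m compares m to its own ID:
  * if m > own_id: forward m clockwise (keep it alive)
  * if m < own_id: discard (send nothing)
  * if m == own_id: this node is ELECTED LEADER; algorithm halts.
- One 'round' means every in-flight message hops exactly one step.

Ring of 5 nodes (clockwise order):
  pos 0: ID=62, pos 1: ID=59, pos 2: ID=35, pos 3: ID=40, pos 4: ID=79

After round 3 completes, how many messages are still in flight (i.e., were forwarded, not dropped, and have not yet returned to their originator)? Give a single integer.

Round 1: pos1(id59) recv 62: fwd; pos2(id35) recv 59: fwd; pos3(id40) recv 35: drop; pos4(id79) recv 40: drop; pos0(id62) recv 79: fwd
Round 2: pos2(id35) recv 62: fwd; pos3(id40) recv 59: fwd; pos1(id59) recv 79: fwd
Round 3: pos3(id40) recv 62: fwd; pos4(id79) recv 59: drop; pos2(id35) recv 79: fwd
After round 3: 2 messages still in flight

Answer: 2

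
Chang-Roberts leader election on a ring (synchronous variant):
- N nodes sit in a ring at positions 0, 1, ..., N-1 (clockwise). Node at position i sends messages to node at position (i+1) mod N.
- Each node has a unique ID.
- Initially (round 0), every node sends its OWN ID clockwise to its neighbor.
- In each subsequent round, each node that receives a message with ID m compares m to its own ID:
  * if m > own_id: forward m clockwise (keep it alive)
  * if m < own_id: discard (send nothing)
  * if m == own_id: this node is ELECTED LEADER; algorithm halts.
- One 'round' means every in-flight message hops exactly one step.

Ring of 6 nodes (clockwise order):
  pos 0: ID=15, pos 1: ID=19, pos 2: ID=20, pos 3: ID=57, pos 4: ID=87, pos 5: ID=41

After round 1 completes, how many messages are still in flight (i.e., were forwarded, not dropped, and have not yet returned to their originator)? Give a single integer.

Answer: 2

Derivation:
Round 1: pos1(id19) recv 15: drop; pos2(id20) recv 19: drop; pos3(id57) recv 20: drop; pos4(id87) recv 57: drop; pos5(id41) recv 87: fwd; pos0(id15) recv 41: fwd
After round 1: 2 messages still in flight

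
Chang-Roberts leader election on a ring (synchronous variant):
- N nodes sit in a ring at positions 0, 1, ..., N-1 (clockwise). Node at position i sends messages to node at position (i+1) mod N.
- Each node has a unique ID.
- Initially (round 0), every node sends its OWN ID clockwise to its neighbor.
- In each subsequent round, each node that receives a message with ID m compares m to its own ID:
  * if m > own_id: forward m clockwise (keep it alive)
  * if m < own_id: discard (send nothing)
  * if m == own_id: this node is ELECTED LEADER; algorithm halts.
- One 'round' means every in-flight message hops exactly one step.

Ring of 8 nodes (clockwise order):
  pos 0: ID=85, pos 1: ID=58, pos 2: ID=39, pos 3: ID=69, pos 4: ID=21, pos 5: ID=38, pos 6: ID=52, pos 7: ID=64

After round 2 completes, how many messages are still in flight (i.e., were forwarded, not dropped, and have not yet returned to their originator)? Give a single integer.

Round 1: pos1(id58) recv 85: fwd; pos2(id39) recv 58: fwd; pos3(id69) recv 39: drop; pos4(id21) recv 69: fwd; pos5(id38) recv 21: drop; pos6(id52) recv 38: drop; pos7(id64) recv 52: drop; pos0(id85) recv 64: drop
Round 2: pos2(id39) recv 85: fwd; pos3(id69) recv 58: drop; pos5(id38) recv 69: fwd
After round 2: 2 messages still in flight

Answer: 2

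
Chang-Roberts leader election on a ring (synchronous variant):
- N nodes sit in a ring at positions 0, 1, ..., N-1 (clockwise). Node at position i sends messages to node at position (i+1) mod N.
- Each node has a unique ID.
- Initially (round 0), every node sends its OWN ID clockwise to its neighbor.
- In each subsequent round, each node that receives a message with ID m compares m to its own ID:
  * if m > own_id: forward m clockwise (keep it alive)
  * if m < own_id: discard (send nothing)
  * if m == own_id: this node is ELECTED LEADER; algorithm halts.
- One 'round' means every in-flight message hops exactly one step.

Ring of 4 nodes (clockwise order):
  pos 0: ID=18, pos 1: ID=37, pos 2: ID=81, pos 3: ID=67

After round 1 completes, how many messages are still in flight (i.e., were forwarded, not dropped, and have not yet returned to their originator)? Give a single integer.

Round 1: pos1(id37) recv 18: drop; pos2(id81) recv 37: drop; pos3(id67) recv 81: fwd; pos0(id18) recv 67: fwd
After round 1: 2 messages still in flight

Answer: 2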